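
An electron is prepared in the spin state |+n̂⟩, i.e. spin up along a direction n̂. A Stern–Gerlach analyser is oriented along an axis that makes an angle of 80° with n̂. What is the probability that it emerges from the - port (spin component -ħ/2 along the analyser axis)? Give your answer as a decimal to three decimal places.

For spin-½, the probability of finding spin-up along an axis at angle θ to the initial spin direction is cos²(θ/2); spin-down is sin²(θ/2).
θ = 80°, so P = sin²(40°) ≈ 0.413.

0.413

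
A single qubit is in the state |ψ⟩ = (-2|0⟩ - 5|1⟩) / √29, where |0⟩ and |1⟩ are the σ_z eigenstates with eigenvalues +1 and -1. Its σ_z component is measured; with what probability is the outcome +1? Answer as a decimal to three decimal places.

The +1 outcome corresponds to |0⟩. Its amplitude in |ψ⟩ is -2/√29.
P = |-2|² / 29 = 4/29.

0.138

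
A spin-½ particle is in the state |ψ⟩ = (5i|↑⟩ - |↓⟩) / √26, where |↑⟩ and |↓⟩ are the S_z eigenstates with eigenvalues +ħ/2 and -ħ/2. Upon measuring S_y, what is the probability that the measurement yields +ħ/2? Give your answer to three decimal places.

|+y⟩ = (|↑⟩ + i|↓⟩)/√2, so ⟨+y|ψ⟩ = (6i) / (√2·√26).
P = |6i|² / 52 = 36/52.

0.692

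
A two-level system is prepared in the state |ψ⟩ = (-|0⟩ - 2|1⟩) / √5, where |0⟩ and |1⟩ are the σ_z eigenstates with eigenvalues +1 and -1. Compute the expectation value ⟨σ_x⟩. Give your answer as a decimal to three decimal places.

0.800

⟨σ_x⟩ = 2 Re(a* b)/(|a|²+|b|²) with a = -1, b = -2.
a* b = 2, so ⟨σ_x⟩ = 4/5.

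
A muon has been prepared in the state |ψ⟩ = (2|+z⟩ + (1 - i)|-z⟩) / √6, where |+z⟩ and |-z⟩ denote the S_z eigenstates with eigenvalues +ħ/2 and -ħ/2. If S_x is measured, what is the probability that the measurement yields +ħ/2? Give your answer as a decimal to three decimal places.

0.833

|+x⟩ = (|+z⟩ + |-z⟩)/√2, so ⟨+x|ψ⟩ = (3 - i) / (√2·√6).
P = |3 - i|² / 12 = 10/12.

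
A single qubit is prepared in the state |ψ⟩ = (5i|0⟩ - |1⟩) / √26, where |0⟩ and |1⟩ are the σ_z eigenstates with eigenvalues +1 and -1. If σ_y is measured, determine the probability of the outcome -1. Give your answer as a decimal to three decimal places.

0.308

|-y⟩ = (|0⟩ - i|1⟩)/√2, so ⟨-y|ψ⟩ = (4i) / (√2·√26).
P = |4i|² / 52 = 16/52.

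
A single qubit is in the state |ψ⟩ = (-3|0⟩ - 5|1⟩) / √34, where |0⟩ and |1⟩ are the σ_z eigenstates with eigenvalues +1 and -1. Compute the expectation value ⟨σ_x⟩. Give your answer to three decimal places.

⟨σ_x⟩ = 2 Re(a* b)/(|a|²+|b|²) with a = -3, b = -5.
a* b = 15, so ⟨σ_x⟩ = 30/34.

0.882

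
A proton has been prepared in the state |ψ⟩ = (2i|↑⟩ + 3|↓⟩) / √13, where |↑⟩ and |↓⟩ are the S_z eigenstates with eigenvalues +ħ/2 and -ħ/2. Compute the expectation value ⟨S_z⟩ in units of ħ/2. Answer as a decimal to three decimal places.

⟨σ_z⟩ = |a|² - |b|² divided by |a|²+|b|², with a, b the |↑⟩, |↓⟩ amplitudes.
= (4 - 9)/13 = -5/13.
⟨S_z⟩ = (ħ/2)·⟨σ_z⟩.

-0.385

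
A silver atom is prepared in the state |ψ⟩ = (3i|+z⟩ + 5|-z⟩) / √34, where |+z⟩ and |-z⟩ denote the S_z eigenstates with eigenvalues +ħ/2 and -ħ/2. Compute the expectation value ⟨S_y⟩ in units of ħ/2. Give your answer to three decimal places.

⟨σ_y⟩ = 2 Im(a* b)/(|a|²+|b|²) with a = 3i, b = 5.
a* b = -15i, so ⟨σ_y⟩ = -30/34.
⟨S_y⟩ = (ħ/2)·⟨σ_y⟩.

-0.882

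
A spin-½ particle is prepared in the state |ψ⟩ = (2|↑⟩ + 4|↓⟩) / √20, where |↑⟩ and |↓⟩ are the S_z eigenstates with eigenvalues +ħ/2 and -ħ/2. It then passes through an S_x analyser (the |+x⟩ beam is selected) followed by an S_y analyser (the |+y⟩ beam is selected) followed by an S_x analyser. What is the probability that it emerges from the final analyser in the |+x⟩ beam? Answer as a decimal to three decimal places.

0.225

First analyser (S_x): P(|+x⟩) = |⟨+x|ψ⟩|² = 36/40.
After stage 1 the state is |+x⟩; P(|+y⟩) = |⟨+y|+x⟩|² = 1/2.
After stage 2 the state is |+y⟩; P(|+x⟩) = |⟨+x|+y⟩|² = 1/2.
Joint probability = 36/40 × 1/2 × 1/2 = 0.225.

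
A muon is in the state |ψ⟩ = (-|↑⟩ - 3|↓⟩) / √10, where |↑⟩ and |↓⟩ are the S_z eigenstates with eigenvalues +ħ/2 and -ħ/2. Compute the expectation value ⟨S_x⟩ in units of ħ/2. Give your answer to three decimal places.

⟨σ_x⟩ = 2 Re(a* b)/(|a|²+|b|²) with a = -1, b = -3.
a* b = 3, so ⟨σ_x⟩ = 6/10.
⟨S_x⟩ = (ħ/2)·⟨σ_x⟩.

0.600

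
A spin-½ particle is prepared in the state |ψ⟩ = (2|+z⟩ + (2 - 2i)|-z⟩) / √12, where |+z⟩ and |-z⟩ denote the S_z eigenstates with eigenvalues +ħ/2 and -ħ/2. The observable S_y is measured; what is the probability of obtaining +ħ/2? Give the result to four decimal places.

|+y⟩ = (|+z⟩ + i|-z⟩)/√2, so ⟨+y|ψ⟩ = (-2i) / (√2·√12).
P = |-2i|² / 24 = 4/24.

0.1667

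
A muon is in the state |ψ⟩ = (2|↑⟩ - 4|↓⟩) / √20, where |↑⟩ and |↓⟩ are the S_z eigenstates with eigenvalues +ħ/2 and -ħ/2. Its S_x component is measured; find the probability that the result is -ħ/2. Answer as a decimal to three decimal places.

|-x⟩ = (|↑⟩ - |↓⟩)/√2, so ⟨-x|ψ⟩ = (6) / (√2·√20).
P = |6|² / 40 = 36/40.

0.900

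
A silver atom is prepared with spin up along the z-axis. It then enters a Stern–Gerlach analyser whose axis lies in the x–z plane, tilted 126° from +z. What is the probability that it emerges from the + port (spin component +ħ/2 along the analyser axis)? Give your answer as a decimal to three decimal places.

0.206

For spin-½, the probability of finding spin-up along an axis at angle θ to the initial spin direction is cos²(θ/2); spin-down is sin²(θ/2).
θ = 126°, so P = cos²(63°) ≈ 0.206.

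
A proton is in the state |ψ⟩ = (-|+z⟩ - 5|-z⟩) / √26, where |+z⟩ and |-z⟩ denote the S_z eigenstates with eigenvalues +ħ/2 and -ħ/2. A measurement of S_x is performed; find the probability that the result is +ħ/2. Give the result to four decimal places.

0.6923

|+x⟩ = (|+z⟩ + |-z⟩)/√2, so ⟨+x|ψ⟩ = (-6) / (√2·√26).
P = |-6|² / 52 = 36/52.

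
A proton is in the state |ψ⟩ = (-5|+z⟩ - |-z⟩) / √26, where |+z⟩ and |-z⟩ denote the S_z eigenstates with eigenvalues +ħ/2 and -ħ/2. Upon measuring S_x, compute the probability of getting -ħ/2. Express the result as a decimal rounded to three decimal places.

0.308

|-x⟩ = (|+z⟩ - |-z⟩)/√2, so ⟨-x|ψ⟩ = (-4) / (√2·√26).
P = |-4|² / 52 = 16/52.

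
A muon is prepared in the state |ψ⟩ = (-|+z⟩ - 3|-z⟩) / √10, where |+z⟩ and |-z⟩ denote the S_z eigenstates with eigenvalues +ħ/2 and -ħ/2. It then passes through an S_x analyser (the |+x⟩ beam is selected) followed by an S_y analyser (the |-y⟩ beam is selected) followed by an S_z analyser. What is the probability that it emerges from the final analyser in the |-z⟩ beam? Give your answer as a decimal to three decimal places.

First analyser (S_x): P(|+x⟩) = |⟨+x|ψ⟩|² = 16/20.
After stage 1 the state is |+x⟩; P(|-y⟩) = |⟨-y|+x⟩|² = 1/2.
After stage 2 the state is |-y⟩; P(|-z⟩) = |⟨-z|-y⟩|² = 1/2.
Joint probability = 16/20 × 1/2 × 1/2 = 0.200.

0.200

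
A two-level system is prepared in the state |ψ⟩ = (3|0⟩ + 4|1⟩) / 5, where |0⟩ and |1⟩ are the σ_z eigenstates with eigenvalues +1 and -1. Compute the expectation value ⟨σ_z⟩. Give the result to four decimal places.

-0.2800

⟨σ_z⟩ = |a|² - |b|² divided by |a|²+|b|², with a, b the |0⟩, |1⟩ amplitudes.
= (9 - 16)/25 = -7/25.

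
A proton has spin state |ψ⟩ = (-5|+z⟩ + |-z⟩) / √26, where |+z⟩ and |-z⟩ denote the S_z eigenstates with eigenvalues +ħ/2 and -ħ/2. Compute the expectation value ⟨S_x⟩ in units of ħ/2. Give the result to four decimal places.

⟨σ_x⟩ = 2 Re(a* b)/(|a|²+|b|²) with a = -5, b = 1.
a* b = -5, so ⟨σ_x⟩ = -10/26.
⟨S_x⟩ = (ħ/2)·⟨σ_x⟩.

-0.3846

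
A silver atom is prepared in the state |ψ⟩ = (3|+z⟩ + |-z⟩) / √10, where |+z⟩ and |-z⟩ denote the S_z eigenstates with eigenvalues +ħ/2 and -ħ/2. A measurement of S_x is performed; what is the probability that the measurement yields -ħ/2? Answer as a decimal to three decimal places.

0.200

|-x⟩ = (|+z⟩ - |-z⟩)/√2, so ⟨-x|ψ⟩ = (2) / (√2·√10).
P = |2|² / 20 = 4/20.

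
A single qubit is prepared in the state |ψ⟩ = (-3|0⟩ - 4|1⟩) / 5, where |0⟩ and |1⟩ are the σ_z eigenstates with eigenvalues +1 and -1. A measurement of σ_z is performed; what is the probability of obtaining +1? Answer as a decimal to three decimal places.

0.360

The +1 outcome corresponds to |0⟩. Its amplitude in |ψ⟩ is -3/5.
P = |-3|² / 25 = 9/25.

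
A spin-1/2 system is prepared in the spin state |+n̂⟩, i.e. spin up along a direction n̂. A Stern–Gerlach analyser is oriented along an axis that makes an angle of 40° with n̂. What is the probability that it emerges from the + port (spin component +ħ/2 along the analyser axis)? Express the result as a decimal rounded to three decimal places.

0.883

For spin-½, the probability of finding spin-up along an axis at angle θ to the initial spin direction is cos²(θ/2); spin-down is sin²(θ/2).
θ = 40°, so P = cos²(20°) ≈ 0.883.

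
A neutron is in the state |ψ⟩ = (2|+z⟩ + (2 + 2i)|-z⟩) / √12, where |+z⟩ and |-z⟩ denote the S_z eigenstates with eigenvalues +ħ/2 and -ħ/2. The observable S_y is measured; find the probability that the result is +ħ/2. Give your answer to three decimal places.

0.833

|+y⟩ = (|+z⟩ + i|-z⟩)/√2, so ⟨+y|ψ⟩ = (4 - 2i) / (√2·√12).
P = |4 - 2i|² / 24 = 20/24.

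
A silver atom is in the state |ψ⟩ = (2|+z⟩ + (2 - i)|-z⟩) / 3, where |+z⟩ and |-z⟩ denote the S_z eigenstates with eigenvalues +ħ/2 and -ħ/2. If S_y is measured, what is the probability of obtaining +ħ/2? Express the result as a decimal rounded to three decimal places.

|+y⟩ = (|+z⟩ + i|-z⟩)/√2, so ⟨+y|ψ⟩ = (1 - 2i) / (√2·3).
P = |1 - 2i|² / 18 = 5/18.

0.278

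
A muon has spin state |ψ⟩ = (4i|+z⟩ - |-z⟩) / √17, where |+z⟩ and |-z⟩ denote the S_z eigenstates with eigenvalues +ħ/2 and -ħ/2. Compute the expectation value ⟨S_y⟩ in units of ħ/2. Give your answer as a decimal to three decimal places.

⟨σ_y⟩ = 2 Im(a* b)/(|a|²+|b|²) with a = 4i, b = -1.
a* b = 4i, so ⟨σ_y⟩ = 8/17.
⟨S_y⟩ = (ħ/2)·⟨σ_y⟩.

0.471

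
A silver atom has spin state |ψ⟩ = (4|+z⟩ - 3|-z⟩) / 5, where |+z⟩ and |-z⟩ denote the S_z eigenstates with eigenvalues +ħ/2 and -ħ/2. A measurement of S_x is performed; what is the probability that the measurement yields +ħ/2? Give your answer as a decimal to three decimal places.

|+x⟩ = (|+z⟩ + |-z⟩)/√2, so ⟨+x|ψ⟩ = (1) / (√2·5).
P = |1|² / 50 = 1/50.

0.020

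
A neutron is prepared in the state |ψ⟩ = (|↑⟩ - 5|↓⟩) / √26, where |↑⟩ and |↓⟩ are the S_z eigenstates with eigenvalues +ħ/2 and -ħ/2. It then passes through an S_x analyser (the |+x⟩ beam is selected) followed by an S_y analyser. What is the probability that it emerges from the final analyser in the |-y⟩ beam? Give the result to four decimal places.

First analyser (S_x): P(|+x⟩) = |⟨+x|ψ⟩|² = 16/52.
After stage 1 the state is |+x⟩; P(|-y⟩) = |⟨-y|+x⟩|² = 1/2.
Joint probability = 16/52 × 1/2 = 0.1538.

0.1538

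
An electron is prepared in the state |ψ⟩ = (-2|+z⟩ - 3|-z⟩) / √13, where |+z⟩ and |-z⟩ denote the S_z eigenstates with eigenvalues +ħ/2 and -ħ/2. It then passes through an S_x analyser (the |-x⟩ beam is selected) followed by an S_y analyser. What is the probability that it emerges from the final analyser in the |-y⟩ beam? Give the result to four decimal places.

0.0192

First analyser (S_x): P(|-x⟩) = |⟨-x|ψ⟩|² = 1/26.
After stage 1 the state is |-x⟩; P(|-y⟩) = |⟨-y|-x⟩|² = 1/2.
Joint probability = 1/26 × 1/2 = 0.0192.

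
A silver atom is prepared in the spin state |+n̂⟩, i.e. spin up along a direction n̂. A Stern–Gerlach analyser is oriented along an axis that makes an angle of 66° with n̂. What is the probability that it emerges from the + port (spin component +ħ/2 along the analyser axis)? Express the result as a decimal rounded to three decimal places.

For spin-½, the probability of finding spin-up along an axis at angle θ to the initial spin direction is cos²(θ/2); spin-down is sin²(θ/2).
θ = 66°, so P = cos²(33°) ≈ 0.703.

0.703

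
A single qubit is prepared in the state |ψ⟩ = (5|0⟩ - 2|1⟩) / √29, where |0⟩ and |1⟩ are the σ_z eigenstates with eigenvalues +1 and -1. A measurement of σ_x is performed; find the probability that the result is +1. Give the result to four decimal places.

0.1552

|+x⟩ = (|0⟩ + |1⟩)/√2, so ⟨+x|ψ⟩ = (3) / (√2·√29).
P = |3|² / 58 = 9/58.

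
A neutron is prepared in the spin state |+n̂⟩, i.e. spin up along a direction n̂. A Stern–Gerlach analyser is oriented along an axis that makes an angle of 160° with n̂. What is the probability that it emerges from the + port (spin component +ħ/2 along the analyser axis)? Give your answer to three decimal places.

For spin-½, the probability of finding spin-up along an axis at angle θ to the initial spin direction is cos²(θ/2); spin-down is sin²(θ/2).
θ = 160°, so P = cos²(80°) ≈ 0.030.

0.030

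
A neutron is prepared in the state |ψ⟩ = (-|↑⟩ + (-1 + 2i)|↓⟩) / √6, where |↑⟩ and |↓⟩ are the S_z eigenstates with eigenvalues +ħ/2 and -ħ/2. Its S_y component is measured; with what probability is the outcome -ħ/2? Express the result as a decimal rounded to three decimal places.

0.833

|-y⟩ = (|↑⟩ - i|↓⟩)/√2, so ⟨-y|ψ⟩ = (-3 - i) / (√2·√6).
P = |-3 - i|² / 12 = 10/12.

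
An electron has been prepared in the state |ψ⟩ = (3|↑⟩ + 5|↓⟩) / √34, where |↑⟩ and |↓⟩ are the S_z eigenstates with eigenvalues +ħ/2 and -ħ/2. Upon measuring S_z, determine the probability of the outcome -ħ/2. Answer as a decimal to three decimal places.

0.735

The -ħ/2 outcome corresponds to |↓⟩. Its amplitude in |ψ⟩ is 5/√34.
P = |5|² / 34 = 25/34.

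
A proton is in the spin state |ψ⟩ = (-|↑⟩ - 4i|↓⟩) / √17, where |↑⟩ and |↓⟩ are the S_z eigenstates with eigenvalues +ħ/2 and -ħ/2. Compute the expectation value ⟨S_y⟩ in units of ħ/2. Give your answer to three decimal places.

⟨σ_y⟩ = 2 Im(a* b)/(|a|²+|b|²) with a = -1, b = -4i.
a* b = 4i, so ⟨σ_y⟩ = 8/17.
⟨S_y⟩ = (ħ/2)·⟨σ_y⟩.

0.471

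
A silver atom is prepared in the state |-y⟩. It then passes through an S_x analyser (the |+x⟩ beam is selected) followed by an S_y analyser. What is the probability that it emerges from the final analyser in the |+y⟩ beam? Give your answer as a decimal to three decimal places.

0.250

First analyser (S_x): from |-y⟩, P(|+x⟩) = 1/2.
After stage 1 the state is |+x⟩; P(|+y⟩) = |⟨+y|+x⟩|² = 1/2.
Joint probability = 1/2 × 1/2 = 0.250.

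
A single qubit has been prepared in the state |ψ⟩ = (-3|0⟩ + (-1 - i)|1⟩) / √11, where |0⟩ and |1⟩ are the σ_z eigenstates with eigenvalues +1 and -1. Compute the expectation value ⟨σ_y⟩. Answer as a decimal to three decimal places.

⟨σ_y⟩ = 2 Im(a* b)/(|a|²+|b|²) with a = -3, b = (-1 - i).
a* b = (3 + 3i), so ⟨σ_y⟩ = 6/11.

0.545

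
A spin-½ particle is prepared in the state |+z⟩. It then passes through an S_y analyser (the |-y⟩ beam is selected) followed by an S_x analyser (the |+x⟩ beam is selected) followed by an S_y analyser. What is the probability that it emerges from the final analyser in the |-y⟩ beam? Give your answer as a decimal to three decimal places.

0.125

First analyser (S_y): from |+z⟩, P(|-y⟩) = 1/2.
After stage 1 the state is |-y⟩; P(|+x⟩) = |⟨+x|-y⟩|² = 1/2.
After stage 2 the state is |+x⟩; P(|-y⟩) = |⟨-y|+x⟩|² = 1/2.
Joint probability = 1/2 × 1/2 × 1/2 = 0.125.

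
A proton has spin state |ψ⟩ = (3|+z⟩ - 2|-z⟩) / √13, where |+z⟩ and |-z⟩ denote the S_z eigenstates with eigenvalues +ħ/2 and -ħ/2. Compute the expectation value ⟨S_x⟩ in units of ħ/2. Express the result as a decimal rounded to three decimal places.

⟨σ_x⟩ = 2 Re(a* b)/(|a|²+|b|²) with a = 3, b = -2.
a* b = -6, so ⟨σ_x⟩ = -12/13.
⟨S_x⟩ = (ħ/2)·⟨σ_x⟩.

-0.923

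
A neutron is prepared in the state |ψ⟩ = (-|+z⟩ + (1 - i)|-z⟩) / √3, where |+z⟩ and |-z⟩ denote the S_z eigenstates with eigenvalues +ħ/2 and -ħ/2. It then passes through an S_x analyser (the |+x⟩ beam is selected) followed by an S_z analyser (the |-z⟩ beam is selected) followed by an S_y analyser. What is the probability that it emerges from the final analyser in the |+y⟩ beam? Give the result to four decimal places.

0.0417

First analyser (S_x): P(|+x⟩) = |⟨+x|ψ⟩|² = 1/6.
After stage 1 the state is |+x⟩; P(|-z⟩) = |⟨-z|+x⟩|² = 1/2.
After stage 2 the state is |-z⟩; P(|+y⟩) = |⟨+y|-z⟩|² = 1/2.
Joint probability = 1/6 × 1/2 × 1/2 = 0.0417.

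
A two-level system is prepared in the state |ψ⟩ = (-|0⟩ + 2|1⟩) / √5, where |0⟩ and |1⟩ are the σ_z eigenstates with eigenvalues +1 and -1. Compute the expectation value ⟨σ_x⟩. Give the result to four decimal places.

-0.8000

⟨σ_x⟩ = 2 Re(a* b)/(|a|²+|b|²) with a = -1, b = 2.
a* b = -2, so ⟨σ_x⟩ = -4/5.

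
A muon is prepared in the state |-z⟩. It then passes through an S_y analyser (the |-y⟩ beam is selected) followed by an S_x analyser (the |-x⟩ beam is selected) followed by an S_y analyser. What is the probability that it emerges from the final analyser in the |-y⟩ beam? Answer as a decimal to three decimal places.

0.125

First analyser (S_y): from |-z⟩, P(|-y⟩) = 1/2.
After stage 1 the state is |-y⟩; P(|-x⟩) = |⟨-x|-y⟩|² = 1/2.
After stage 2 the state is |-x⟩; P(|-y⟩) = |⟨-y|-x⟩|² = 1/2.
Joint probability = 1/2 × 1/2 × 1/2 = 0.125.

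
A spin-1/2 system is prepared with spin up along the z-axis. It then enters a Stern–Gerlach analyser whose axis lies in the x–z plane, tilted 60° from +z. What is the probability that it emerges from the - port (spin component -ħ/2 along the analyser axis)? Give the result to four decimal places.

0.2500

For spin-½, the probability of finding spin-up along an axis at angle θ to the initial spin direction is cos²(θ/2); spin-down is sin²(θ/2).
θ = 60°, so P = sin²(30°) ≈ 0.2500.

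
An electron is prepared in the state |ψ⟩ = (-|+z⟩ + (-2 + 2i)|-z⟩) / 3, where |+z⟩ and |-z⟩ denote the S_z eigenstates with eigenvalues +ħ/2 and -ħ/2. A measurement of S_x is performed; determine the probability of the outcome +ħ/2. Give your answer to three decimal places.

0.722

|+x⟩ = (|+z⟩ + |-z⟩)/√2, so ⟨+x|ψ⟩ = (-3 + 2i) / (√2·3).
P = |-3 + 2i|² / 18 = 13/18.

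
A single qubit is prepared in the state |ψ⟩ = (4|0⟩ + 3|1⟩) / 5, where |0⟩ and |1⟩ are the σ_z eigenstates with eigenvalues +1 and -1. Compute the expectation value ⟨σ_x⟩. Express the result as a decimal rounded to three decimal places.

⟨σ_x⟩ = 2 Re(a* b)/(|a|²+|b|²) with a = 4, b = 3.
a* b = 12, so ⟨σ_x⟩ = 24/25.

0.960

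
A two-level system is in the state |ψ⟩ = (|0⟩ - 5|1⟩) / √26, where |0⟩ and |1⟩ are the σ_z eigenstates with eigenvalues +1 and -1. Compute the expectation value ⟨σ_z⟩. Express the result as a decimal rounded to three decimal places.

⟨σ_z⟩ = |a|² - |b|² divided by |a|²+|b|², with a, b the |0⟩, |1⟩ amplitudes.
= (1 - 25)/26 = -24/26.

-0.923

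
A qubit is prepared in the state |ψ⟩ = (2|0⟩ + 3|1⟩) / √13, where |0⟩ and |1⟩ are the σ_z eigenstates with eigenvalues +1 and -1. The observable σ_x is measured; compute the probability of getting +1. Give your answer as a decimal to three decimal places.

0.962

|+x⟩ = (|0⟩ + |1⟩)/√2, so ⟨+x|ψ⟩ = (5) / (√2·√13).
P = |5|² / 26 = 25/26.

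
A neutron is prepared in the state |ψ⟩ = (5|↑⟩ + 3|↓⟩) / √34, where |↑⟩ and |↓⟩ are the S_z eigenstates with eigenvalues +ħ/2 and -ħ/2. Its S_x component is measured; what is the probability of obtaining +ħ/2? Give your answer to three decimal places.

0.941

|+x⟩ = (|↑⟩ + |↓⟩)/√2, so ⟨+x|ψ⟩ = (8) / (√2·√34).
P = |8|² / 68 = 64/68.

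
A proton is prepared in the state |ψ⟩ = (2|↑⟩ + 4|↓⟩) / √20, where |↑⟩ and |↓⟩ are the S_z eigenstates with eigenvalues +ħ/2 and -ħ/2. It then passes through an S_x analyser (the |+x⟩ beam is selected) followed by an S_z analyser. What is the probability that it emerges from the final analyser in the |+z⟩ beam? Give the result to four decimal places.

First analyser (S_x): P(|+x⟩) = |⟨+x|ψ⟩|² = 36/40.
After stage 1 the state is |+x⟩; P(|+z⟩) = |⟨+z|+x⟩|² = 1/2.
Joint probability = 36/40 × 1/2 = 0.4500.

0.4500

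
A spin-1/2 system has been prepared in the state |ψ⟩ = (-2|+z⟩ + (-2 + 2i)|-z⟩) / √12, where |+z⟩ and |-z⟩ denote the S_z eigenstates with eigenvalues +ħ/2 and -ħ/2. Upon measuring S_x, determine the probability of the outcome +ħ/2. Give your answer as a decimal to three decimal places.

|+x⟩ = (|+z⟩ + |-z⟩)/√2, so ⟨+x|ψ⟩ = (-4 + 2i) / (√2·√12).
P = |-4 + 2i|² / 24 = 20/24.

0.833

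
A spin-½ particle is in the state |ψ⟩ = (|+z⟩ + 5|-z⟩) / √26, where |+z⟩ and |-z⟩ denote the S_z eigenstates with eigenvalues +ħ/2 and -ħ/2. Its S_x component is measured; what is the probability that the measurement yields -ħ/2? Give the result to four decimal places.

0.3077

|-x⟩ = (|+z⟩ - |-z⟩)/√2, so ⟨-x|ψ⟩ = (-4) / (√2·√26).
P = |-4|² / 52 = 16/52.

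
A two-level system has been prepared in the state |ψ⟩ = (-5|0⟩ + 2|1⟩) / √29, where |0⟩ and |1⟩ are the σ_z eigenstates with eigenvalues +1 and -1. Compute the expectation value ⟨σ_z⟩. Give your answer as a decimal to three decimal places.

0.724

⟨σ_z⟩ = |a|² - |b|² divided by |a|²+|b|², with a, b the |0⟩, |1⟩ amplitudes.
= (25 - 4)/29 = 21/29.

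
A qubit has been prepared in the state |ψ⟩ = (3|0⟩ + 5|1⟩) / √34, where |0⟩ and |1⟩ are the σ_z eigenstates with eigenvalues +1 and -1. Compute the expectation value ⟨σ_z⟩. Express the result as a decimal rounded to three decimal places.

-0.471

⟨σ_z⟩ = |a|² - |b|² divided by |a|²+|b|², with a, b the |0⟩, |1⟩ amplitudes.
= (9 - 25)/34 = -16/34.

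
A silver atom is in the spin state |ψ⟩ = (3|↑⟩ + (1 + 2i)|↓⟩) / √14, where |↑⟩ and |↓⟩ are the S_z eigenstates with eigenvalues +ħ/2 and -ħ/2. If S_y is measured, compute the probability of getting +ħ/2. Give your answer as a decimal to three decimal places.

|+y⟩ = (|↑⟩ + i|↓⟩)/√2, so ⟨+y|ψ⟩ = (5 - i) / (√2·√14).
P = |5 - i|² / 28 = 26/28.

0.929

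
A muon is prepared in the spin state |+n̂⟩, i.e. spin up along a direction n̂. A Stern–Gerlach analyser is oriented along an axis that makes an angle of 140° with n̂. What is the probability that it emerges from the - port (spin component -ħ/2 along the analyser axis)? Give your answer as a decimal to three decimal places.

For spin-½, the probability of finding spin-up along an axis at angle θ to the initial spin direction is cos²(θ/2); spin-down is sin²(θ/2).
θ = 140°, so P = sin²(70°) ≈ 0.883.

0.883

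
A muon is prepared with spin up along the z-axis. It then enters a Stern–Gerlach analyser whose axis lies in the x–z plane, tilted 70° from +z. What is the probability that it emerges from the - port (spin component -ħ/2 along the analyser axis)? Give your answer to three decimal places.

0.329

For spin-½, the probability of finding spin-up along an axis at angle θ to the initial spin direction is cos²(θ/2); spin-down is sin²(θ/2).
θ = 70°, so P = sin²(35°) ≈ 0.329.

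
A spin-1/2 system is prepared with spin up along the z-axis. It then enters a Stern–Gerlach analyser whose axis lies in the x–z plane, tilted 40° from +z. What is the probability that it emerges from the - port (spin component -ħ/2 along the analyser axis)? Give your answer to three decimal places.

For spin-½, the probability of finding spin-up along an axis at angle θ to the initial spin direction is cos²(θ/2); spin-down is sin²(θ/2).
θ = 40°, so P = sin²(20°) ≈ 0.117.

0.117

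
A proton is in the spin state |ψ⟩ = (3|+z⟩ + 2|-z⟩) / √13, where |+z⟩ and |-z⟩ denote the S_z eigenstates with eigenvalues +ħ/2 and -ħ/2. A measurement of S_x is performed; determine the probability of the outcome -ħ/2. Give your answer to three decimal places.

|-x⟩ = (|+z⟩ - |-z⟩)/√2, so ⟨-x|ψ⟩ = (1) / (√2·√13).
P = |1|² / 26 = 1/26.

0.038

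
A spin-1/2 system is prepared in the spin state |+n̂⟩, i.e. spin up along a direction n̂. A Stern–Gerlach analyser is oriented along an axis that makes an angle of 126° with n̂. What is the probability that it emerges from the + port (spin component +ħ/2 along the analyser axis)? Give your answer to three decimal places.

For spin-½, the probability of finding spin-up along an axis at angle θ to the initial spin direction is cos²(θ/2); spin-down is sin²(θ/2).
θ = 126°, so P = cos²(63°) ≈ 0.206.

0.206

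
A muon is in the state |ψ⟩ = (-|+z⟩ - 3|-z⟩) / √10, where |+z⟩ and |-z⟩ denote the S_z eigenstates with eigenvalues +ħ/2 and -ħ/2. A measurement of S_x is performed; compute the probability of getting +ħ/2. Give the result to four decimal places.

|+x⟩ = (|+z⟩ + |-z⟩)/√2, so ⟨+x|ψ⟩ = (-4) / (√2·√10).
P = |-4|² / 20 = 16/20.

0.8000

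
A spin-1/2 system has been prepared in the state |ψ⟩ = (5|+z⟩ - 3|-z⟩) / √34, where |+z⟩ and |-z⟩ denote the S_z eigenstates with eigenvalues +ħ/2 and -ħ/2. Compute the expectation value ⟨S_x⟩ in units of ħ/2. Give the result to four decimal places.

⟨σ_x⟩ = 2 Re(a* b)/(|a|²+|b|²) with a = 5, b = -3.
a* b = -15, so ⟨σ_x⟩ = -30/34.
⟨S_x⟩ = (ħ/2)·⟨σ_x⟩.

-0.8824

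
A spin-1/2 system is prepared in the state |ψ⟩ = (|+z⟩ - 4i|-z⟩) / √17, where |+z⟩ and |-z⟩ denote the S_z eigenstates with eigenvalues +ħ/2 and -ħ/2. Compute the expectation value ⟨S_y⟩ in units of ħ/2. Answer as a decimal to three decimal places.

-0.471

⟨σ_y⟩ = 2 Im(a* b)/(|a|²+|b|²) with a = 1, b = -4i.
a* b = -4i, so ⟨σ_y⟩ = -8/17.
⟨S_y⟩ = (ħ/2)·⟨σ_y⟩.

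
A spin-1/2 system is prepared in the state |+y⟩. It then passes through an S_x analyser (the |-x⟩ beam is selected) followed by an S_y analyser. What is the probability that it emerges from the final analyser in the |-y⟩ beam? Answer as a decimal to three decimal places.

First analyser (S_x): from |+y⟩, P(|-x⟩) = 1/2.
After stage 1 the state is |-x⟩; P(|-y⟩) = |⟨-y|-x⟩|² = 1/2.
Joint probability = 1/2 × 1/2 = 0.250.

0.250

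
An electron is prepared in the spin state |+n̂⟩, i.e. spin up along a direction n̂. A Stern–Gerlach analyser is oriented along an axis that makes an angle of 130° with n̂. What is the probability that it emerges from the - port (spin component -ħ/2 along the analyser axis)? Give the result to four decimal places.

For spin-½, the probability of finding spin-up along an axis at angle θ to the initial spin direction is cos²(θ/2); spin-down is sin²(θ/2).
θ = 130°, so P = sin²(65°) ≈ 0.8214.

0.8214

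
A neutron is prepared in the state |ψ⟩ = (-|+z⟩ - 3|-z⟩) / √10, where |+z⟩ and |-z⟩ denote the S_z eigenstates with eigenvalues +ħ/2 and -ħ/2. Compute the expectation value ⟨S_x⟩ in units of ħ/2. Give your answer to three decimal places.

0.600

⟨σ_x⟩ = 2 Re(a* b)/(|a|²+|b|²) with a = -1, b = -3.
a* b = 3, so ⟨σ_x⟩ = 6/10.
⟨S_x⟩ = (ħ/2)·⟨σ_x⟩.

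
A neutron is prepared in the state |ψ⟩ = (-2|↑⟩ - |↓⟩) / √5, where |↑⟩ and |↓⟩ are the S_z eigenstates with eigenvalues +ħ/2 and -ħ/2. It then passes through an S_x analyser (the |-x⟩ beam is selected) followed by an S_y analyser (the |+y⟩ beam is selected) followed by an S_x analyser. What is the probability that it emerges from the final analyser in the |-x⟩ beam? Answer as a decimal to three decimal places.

0.025

First analyser (S_x): P(|-x⟩) = |⟨-x|ψ⟩|² = 1/10.
After stage 1 the state is |-x⟩; P(|+y⟩) = |⟨+y|-x⟩|² = 1/2.
After stage 2 the state is |+y⟩; P(|-x⟩) = |⟨-x|+y⟩|² = 1/2.
Joint probability = 1/10 × 1/2 × 1/2 = 0.025.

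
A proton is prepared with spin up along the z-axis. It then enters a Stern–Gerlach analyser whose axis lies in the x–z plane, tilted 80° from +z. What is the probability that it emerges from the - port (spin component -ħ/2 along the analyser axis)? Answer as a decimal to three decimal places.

For spin-½, the probability of finding spin-up along an axis at angle θ to the initial spin direction is cos²(θ/2); spin-down is sin²(θ/2).
θ = 80°, so P = sin²(40°) ≈ 0.413.

0.413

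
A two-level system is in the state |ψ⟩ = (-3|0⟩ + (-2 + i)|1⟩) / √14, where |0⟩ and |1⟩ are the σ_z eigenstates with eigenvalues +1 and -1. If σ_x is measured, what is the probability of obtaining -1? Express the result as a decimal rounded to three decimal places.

0.071

|-x⟩ = (|0⟩ - |1⟩)/√2, so ⟨-x|ψ⟩ = (-1 - i) / (√2·√14).
P = |-1 - i|² / 28 = 2/28.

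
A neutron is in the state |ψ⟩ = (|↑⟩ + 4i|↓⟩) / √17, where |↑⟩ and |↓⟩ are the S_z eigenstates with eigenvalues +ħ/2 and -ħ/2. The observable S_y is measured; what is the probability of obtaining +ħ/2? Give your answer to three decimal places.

|+y⟩ = (|↑⟩ + i|↓⟩)/√2, so ⟨+y|ψ⟩ = (5) / (√2·√17).
P = |5|² / 34 = 25/34.

0.735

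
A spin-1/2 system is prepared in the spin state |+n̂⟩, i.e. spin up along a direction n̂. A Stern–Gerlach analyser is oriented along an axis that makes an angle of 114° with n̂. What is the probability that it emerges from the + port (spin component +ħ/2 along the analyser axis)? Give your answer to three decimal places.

For spin-½, the probability of finding spin-up along an axis at angle θ to the initial spin direction is cos²(θ/2); spin-down is sin²(θ/2).
θ = 114°, so P = cos²(57°) ≈ 0.297.

0.297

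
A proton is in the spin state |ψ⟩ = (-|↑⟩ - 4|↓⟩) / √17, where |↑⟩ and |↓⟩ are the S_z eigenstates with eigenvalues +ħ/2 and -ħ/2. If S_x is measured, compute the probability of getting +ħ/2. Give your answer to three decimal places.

|+x⟩ = (|↑⟩ + |↓⟩)/√2, so ⟨+x|ψ⟩ = (-5) / (√2·√17).
P = |-5|² / 34 = 25/34.

0.735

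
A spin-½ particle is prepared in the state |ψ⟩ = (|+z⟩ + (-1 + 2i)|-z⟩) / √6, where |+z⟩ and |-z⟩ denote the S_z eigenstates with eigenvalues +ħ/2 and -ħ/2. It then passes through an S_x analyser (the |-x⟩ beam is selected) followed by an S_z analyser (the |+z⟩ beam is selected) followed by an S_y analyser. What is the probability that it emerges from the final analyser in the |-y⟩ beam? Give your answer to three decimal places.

First analyser (S_x): P(|-x⟩) = |⟨-x|ψ⟩|² = 8/12.
After stage 1 the state is |-x⟩; P(|+z⟩) = |⟨+z|-x⟩|² = 1/2.
After stage 2 the state is |+z⟩; P(|-y⟩) = |⟨-y|+z⟩|² = 1/2.
Joint probability = 8/12 × 1/2 × 1/2 = 0.167.

0.167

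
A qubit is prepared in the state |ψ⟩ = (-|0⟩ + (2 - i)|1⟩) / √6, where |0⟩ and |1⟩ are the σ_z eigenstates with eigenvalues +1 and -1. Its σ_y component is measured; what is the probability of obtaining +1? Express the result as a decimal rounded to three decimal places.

|+y⟩ = (|0⟩ + i|1⟩)/√2, so ⟨+y|ψ⟩ = (-2 - 2i) / (√2·√6).
P = |-2 - 2i|² / 12 = 8/12.

0.667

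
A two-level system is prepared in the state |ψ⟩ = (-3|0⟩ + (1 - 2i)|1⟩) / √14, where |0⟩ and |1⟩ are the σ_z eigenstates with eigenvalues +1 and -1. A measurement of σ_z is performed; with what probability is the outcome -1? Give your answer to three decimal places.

The -1 outcome corresponds to |1⟩. Its amplitude in |ψ⟩ is (1 - 2i)/√14.
P = |1 - 2i|² / 14 = 5/14.

0.357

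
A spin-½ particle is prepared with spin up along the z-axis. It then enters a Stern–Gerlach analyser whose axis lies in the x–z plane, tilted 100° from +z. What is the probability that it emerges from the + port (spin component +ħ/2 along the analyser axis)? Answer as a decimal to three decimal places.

0.413

For spin-½, the probability of finding spin-up along an axis at angle θ to the initial spin direction is cos²(θ/2); spin-down is sin²(θ/2).
θ = 100°, so P = cos²(50°) ≈ 0.413.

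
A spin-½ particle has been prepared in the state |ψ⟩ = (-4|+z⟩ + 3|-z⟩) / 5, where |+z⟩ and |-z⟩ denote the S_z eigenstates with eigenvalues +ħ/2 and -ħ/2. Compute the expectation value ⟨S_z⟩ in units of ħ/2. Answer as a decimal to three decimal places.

0.280

⟨σ_z⟩ = |a|² - |b|² divided by |a|²+|b|², with a, b the |+z⟩, |-z⟩ amplitudes.
= (16 - 9)/25 = 7/25.
⟨S_z⟩ = (ħ/2)·⟨σ_z⟩.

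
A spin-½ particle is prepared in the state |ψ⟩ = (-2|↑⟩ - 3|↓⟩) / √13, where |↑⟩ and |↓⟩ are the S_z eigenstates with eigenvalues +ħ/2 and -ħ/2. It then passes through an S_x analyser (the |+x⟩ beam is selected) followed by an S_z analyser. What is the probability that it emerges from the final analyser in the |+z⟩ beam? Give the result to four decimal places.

0.4808

First analyser (S_x): P(|+x⟩) = |⟨+x|ψ⟩|² = 25/26.
After stage 1 the state is |+x⟩; P(|+z⟩) = |⟨+z|+x⟩|² = 1/2.
Joint probability = 25/26 × 1/2 = 0.4808.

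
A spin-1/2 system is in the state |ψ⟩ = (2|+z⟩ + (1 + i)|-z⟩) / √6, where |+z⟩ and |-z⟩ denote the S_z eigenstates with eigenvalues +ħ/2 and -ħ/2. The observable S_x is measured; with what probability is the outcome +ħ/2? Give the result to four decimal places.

0.8333

|+x⟩ = (|+z⟩ + |-z⟩)/√2, so ⟨+x|ψ⟩ = (3 + i) / (√2·√6).
P = |3 + i|² / 12 = 10/12.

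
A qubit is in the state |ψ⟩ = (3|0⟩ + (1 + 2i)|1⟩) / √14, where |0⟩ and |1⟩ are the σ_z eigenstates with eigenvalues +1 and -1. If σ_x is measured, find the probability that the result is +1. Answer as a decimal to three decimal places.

0.714

|+x⟩ = (|0⟩ + |1⟩)/√2, so ⟨+x|ψ⟩ = (4 + 2i) / (√2·√14).
P = |4 + 2i|² / 28 = 20/28.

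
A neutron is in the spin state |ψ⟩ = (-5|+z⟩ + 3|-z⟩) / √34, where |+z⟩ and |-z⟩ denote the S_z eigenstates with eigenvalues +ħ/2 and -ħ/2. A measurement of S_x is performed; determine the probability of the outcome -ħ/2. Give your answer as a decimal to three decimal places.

0.941

|-x⟩ = (|+z⟩ - |-z⟩)/√2, so ⟨-x|ψ⟩ = (-8) / (√2·√34).
P = |-8|² / 68 = 64/68.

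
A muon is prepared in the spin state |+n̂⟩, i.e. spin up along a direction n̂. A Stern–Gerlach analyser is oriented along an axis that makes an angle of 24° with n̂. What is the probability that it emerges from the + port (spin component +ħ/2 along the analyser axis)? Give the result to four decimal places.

For spin-½, the probability of finding spin-up along an axis at angle θ to the initial spin direction is cos²(θ/2); spin-down is sin²(θ/2).
θ = 24°, so P = cos²(12°) ≈ 0.9568.

0.9568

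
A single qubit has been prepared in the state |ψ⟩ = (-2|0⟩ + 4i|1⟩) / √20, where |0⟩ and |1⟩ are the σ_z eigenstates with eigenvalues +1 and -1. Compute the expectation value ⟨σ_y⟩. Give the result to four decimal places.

⟨σ_y⟩ = 2 Im(a* b)/(|a|²+|b|²) with a = -2, b = 4i.
a* b = -8i, so ⟨σ_y⟩ = -16/20.

-0.8000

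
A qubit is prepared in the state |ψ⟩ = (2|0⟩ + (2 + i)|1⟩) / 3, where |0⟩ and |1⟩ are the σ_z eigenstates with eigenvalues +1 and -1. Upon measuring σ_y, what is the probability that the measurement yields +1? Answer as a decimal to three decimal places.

0.722

|+y⟩ = (|0⟩ + i|1⟩)/√2, so ⟨+y|ψ⟩ = (3 - 2i) / (√2·3).
P = |3 - 2i|² / 18 = 13/18.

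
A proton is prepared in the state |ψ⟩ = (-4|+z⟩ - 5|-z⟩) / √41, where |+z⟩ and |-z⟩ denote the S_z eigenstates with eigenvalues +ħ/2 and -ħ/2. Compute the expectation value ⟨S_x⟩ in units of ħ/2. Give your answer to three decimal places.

0.976

⟨σ_x⟩ = 2 Re(a* b)/(|a|²+|b|²) with a = -4, b = -5.
a* b = 20, so ⟨σ_x⟩ = 40/41.
⟨S_x⟩ = (ħ/2)·⟨σ_x⟩.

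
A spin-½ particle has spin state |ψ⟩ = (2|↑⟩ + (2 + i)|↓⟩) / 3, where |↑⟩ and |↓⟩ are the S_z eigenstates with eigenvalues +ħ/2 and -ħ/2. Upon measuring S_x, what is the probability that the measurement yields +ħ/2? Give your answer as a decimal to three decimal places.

0.944

|+x⟩ = (|↑⟩ + |↓⟩)/√2, so ⟨+x|ψ⟩ = (4 + i) / (√2·3).
P = |4 + i|² / 18 = 17/18.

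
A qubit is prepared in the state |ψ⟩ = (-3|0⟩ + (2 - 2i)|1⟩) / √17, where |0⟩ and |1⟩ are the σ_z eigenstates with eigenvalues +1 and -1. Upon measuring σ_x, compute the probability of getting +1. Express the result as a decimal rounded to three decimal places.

0.147

|+x⟩ = (|0⟩ + |1⟩)/√2, so ⟨+x|ψ⟩ = (-1 - 2i) / (√2·√17).
P = |-1 - 2i|² / 34 = 5/34.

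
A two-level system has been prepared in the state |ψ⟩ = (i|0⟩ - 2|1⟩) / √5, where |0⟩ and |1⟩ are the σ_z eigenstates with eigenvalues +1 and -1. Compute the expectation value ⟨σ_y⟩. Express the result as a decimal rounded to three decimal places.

0.800

⟨σ_y⟩ = 2 Im(a* b)/(|a|²+|b|²) with a = i, b = -2.
a* b = 2i, so ⟨σ_y⟩ = 4/5.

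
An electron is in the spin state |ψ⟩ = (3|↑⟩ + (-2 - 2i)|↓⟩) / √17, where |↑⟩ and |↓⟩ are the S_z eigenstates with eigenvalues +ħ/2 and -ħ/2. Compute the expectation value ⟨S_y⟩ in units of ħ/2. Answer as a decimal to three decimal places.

-0.706

⟨σ_y⟩ = 2 Im(a* b)/(|a|²+|b|²) with a = 3, b = (-2 - 2i).
a* b = (-6 - 6i), so ⟨σ_y⟩ = -12/17.
⟨S_y⟩ = (ħ/2)·⟨σ_y⟩.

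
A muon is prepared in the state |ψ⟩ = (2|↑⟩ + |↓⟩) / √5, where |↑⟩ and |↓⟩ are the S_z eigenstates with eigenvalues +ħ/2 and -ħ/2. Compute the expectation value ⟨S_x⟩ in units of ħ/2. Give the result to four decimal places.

⟨σ_x⟩ = 2 Re(a* b)/(|a|²+|b|²) with a = 2, b = 1.
a* b = 2, so ⟨σ_x⟩ = 4/5.
⟨S_x⟩ = (ħ/2)·⟨σ_x⟩.

0.8000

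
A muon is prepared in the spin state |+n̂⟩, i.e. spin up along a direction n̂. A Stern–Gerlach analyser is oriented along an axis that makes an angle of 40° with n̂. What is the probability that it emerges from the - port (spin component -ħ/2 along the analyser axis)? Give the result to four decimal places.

For spin-½, the probability of finding spin-up along an axis at angle θ to the initial spin direction is cos²(θ/2); spin-down is sin²(θ/2).
θ = 40°, so P = sin²(20°) ≈ 0.1170.

0.1170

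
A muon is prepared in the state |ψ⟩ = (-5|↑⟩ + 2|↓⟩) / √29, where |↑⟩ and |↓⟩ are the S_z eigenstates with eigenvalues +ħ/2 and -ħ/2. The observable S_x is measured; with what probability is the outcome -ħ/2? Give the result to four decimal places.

0.8448

|-x⟩ = (|↑⟩ - |↓⟩)/√2, so ⟨-x|ψ⟩ = (-7) / (√2·√29).
P = |-7|² / 58 = 49/58.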